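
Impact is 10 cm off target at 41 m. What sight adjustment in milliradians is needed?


1 mrad subtends 1 cm per 10 m of range, so adj = error_cm / (dist_m / 10) = 10 / (41/10) = 2.439 mrad

2.439 mrad


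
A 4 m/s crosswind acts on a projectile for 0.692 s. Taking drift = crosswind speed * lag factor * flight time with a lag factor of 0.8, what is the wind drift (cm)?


drift = v_wind * lag * t = 4 * 0.8 * 0.692 = 2.2144 m ≈ 221.4 cm

221.4 cm


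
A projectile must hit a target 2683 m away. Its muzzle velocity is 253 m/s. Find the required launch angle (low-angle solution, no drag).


sin(2*theta) = R*g/v0^2 = 2683*9.81/253^2 = 0.411196, theta = arcsin(0.411196)/2 = 12.14°

12.14 degrees


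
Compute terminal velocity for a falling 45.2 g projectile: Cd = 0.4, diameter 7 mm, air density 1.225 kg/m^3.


A = pi*(d/2)^2 = pi*(7/2000)^2 = 3.84845e-05 m^2
vt = sqrt(2mg/(Cd*rho*A)) = sqrt(2*0.0452*9.81/(0.4 * 1.225 * 3.84845e-05)) = 216.9 m/s

216.9 m/s


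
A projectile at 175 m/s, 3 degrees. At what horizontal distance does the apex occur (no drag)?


R = v0^2*sin(2*theta)/g = 175^2*sin(2*3°)/9.81 = 326.318 m
apex_dist = R/2 = 326.318/2 = 163.2 m

163.2 m


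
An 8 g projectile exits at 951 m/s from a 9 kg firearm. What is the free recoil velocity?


v_recoil = m_p * v_p / m_gun = 0.008 * 951 / 9 = 0.8453 m/s

0.8453 m/s


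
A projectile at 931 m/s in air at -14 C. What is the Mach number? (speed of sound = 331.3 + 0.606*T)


a = 331.3 + 0.606*(-14) = 322.816 m/s
M = v/a = 931/322.816 = 2.884

2.884


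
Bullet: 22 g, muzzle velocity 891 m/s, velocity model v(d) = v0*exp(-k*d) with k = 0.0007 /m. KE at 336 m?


v = v0*exp(-k*d) = 891*exp(-0.0007*336) = 704.258 m/s
E = 0.5*m*v^2 = 0.5*0.022*704.258^2 = 5456 J

5456 J


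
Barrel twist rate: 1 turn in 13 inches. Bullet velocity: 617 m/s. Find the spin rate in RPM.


twist_m = 13*0.0254 = 0.3302 m
spin = v/twist = 617/0.3302 = 1868.565 rev/s
RPM = spin*60 = 1868.565*60 ≈ 112114 RPM

112114 RPM


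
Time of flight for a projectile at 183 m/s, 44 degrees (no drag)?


T = 2*v0*sin(theta)/g = 2*183*sin(44°)/9.81 = 25.92 s

25.92 s


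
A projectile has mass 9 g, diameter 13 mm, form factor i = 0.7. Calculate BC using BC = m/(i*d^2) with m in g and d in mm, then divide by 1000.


BC = m/(i*d^2*1000) = 9/(0.7 * 13^2 * 1000) = 7.608e-05

7.608e-05


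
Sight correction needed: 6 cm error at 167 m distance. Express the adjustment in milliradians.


1 mrad subtends 1 cm per 10 m of range, so adj = error_cm / (dist_m / 10) = 6 / (167/10) = 0.3593 mrad

0.3593 mrad


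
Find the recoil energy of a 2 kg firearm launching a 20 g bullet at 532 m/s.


v_r = m_p*v_p/m_gun = 0.02*532/2 = 5.32 m/s, E_r = 0.5*m_gun*v_r^2 = 0.5*2*5.32^2 = 28.3 J

28.3 J


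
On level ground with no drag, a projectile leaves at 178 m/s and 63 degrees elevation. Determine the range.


R = v0^2 * sin(2*theta) / g = 178^2 * sin(2*63°) / 9.81 = 2613 m

2613 m


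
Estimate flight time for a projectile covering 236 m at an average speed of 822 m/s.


t = d/v = 236/822 = 0.2871 s

0.2871 s


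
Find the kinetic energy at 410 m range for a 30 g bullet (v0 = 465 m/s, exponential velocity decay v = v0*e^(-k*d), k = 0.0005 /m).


v = v0*exp(-k*d) = 465*exp(-0.0005*410) = 378.811 m/s
E = 0.5*m*v^2 = 0.5*0.03*378.811^2 = 2152 J

2152 J


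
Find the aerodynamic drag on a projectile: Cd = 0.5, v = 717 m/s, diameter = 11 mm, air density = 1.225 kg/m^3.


A = pi*(d/2)^2 = pi*(11/2000)^2 = 9.50332e-05 m^2
Fd = 0.5*Cd*rho*A*v^2 = 0.5*0.5*1.225*9.50332e-05*717^2 = 14.96 N

14.96 N


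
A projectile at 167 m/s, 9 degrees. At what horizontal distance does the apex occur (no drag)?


R = v0^2*sin(2*theta)/g = 167^2*sin(2*9°)/9.81 = 878.509 m
apex_dist = R/2 = 878.509/2 = 439.3 m

439.3 m


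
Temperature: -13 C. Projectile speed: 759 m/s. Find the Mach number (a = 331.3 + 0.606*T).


a = 331.3 + 0.606*(-13) = 323.422 m/s
M = v/a = 759/323.422 = 2.347

2.347


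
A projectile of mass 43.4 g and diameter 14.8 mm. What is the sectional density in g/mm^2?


SD = m/d^2 = 43.4/14.8^2 = 0.1981 g/mm^2

0.1981 g/mm^2


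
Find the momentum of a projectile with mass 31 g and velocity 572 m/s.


p = m*v = 0.031*572 = 17.73 kg·m/s

17.73 kg·m/s


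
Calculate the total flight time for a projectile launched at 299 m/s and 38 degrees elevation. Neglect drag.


T = 2*v0*sin(theta)/g = 2*299*sin(38°)/9.81 = 37.53 s

37.53 s


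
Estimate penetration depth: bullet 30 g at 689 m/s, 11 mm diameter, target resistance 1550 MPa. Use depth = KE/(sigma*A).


A = pi*(d/2)^2 = pi*(11/2)^2 = 95.0332 mm^2
E = 0.5*m*v^2 = 0.5*0.03*689^2 = 7120.81 J
depth = E/(sigma*A) = 7120.81 J / (1550 MPa * 95.0332 mm^2) = 7120.81/(1550 * 95.0332) m = 0.0483418 m ≈ 48.34 mm

48.34 mm


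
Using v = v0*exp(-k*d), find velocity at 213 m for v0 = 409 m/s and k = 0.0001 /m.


v = v0*exp(-k*d) = 409*exp(-0.0001*213) = 400.4 m/s

400.4 m/s


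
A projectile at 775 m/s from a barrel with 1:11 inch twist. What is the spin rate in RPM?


twist_m = 11*0.0254 = 0.2794 m
spin = v/twist = 775/0.2794 = 2773.801 rev/s
RPM = spin*60 = 2773.801*60 ≈ 166428 RPM

166428 RPM


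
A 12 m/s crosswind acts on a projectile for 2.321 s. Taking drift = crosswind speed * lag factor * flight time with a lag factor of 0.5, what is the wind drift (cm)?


drift = v_wind * lag * t = 12 * 0.5 * 2.321 = 13.926 m ≈ 1393 cm

1393 cm


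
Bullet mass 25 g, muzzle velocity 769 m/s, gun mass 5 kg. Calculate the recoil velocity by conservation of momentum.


v_recoil = m_p * v_p / m_gun = 0.025 * 769 / 5 = 3.845 m/s

3.845 m/s


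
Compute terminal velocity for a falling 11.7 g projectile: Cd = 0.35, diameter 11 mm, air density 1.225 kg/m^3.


A = pi*(d/2)^2 = pi*(11/2000)^2 = 9.50332e-05 m^2
vt = sqrt(2mg/(Cd*rho*A)) = sqrt(2*0.0117*9.81/(0.35 * 1.225 * 9.50332e-05)) = 75.06 m/s

75.06 m/s


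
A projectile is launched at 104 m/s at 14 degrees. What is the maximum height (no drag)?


H = (v0*sin(theta))^2 / (2g) = (104*sin(14°))^2 / (2*9.81) = 32.26 m

32.26 m


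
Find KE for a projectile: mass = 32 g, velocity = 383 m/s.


E = 0.5*m*v^2 = 0.5*0.032*383^2 = 2347 J

2347 J


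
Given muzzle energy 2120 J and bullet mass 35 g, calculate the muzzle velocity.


v = sqrt(2*E/m) = sqrt(2*2120/0.035) = 348.1 m/s

348.1 m/s


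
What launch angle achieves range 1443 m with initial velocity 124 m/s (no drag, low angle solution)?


sin(2*theta) = R*g/v0^2 = 1443*9.81/124^2 = 0.920645, theta = arcsin(0.920645)/2 = 33.51°

33.51 degrees


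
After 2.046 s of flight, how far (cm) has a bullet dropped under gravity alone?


drop = 0.5*g*t^2 = 0.5*9.81*2.046^2 = 20.5329 m ≈ 2053 cm

2053 cm


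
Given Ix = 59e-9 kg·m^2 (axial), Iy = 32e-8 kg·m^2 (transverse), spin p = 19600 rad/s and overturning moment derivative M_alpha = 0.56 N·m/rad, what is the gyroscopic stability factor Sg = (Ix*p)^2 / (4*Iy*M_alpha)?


Sg = Ix^2 * p^2 / (4 * Iy * M_alpha) = (59e-9)^2 * 19600^2 / (4 * 32e-8 * 0.56) = 1.866

1.866


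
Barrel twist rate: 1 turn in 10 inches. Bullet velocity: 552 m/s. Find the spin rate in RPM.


twist_m = 10*0.0254 = 0.254 m
spin = v/twist = 552/0.254 = 2173.228 rev/s
RPM = spin*60 = 2173.228*60 ≈ 130394 RPM

130394 RPM


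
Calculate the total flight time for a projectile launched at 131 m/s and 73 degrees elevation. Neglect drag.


T = 2*v0*sin(theta)/g = 2*131*sin(73°)/9.81 = 25.54 s

25.54 s


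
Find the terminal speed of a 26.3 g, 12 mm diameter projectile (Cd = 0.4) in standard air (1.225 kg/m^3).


A = pi*(d/2)^2 = pi*(12/2000)^2 = 1.13097e-04 m^2
vt = sqrt(2mg/(Cd*rho*A)) = sqrt(2*0.0263*9.81/(0.4 * 1.225 * 1.13097e-04)) = 96.49 m/s

96.49 m/s


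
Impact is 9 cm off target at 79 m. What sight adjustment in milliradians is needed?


1 mrad subtends 1 cm per 10 m of range, so adj = error_cm / (dist_m / 10) = 9 / (79/10) = 1.139 mrad

1.139 mrad


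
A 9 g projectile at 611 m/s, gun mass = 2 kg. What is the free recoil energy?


v_r = m_p*v_p/m_gun = 0.009*611/2 = 2.7495 m/s, E_r = 0.5*m_gun*v_r^2 = 0.5*2*2.7495^2 = 7.56 J

7.56 J


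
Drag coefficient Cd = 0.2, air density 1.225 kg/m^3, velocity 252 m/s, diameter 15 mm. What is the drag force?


A = pi*(d/2)^2 = pi*(15/2000)^2 = 1.76715e-04 m^2
Fd = 0.5*Cd*rho*A*v^2 = 0.5*0.2*1.225*1.76715e-04*252^2 = 1.375 N

1.375 N


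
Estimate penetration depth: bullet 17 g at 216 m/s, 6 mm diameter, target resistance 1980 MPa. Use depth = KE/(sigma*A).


A = pi*(d/2)^2 = pi*(6/2)^2 = 28.2743 mm^2
E = 0.5*m*v^2 = 0.5*0.017*216^2 = 396.576 J
depth = E/(sigma*A) = 396.576 J / (1980 MPa * 28.2743 mm^2) = 396.576/(1980 * 28.2743) m = 0.00708384 m ≈ 7.084 mm

7.084 mm


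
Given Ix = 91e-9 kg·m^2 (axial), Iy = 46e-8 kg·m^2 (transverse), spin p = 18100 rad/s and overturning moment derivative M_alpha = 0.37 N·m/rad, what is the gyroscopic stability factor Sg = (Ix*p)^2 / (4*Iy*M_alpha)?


Sg = Ix^2 * p^2 / (4 * Iy * M_alpha) = (91e-9)^2 * 18100^2 / (4 * 46e-8 * 0.37) = 3.985

3.985


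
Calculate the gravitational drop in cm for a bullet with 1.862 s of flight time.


drop = 0.5*g*t^2 = 0.5*9.81*1.862^2 = 17.0059 m ≈ 1701 cm

1701 cm


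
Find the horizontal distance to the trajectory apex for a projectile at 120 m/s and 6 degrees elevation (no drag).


R = v0^2*sin(2*theta)/g = 120^2*sin(2*6°)/9.81 = 305.191 m
apex_dist = R/2 = 305.191/2 = 152.6 m

152.6 m


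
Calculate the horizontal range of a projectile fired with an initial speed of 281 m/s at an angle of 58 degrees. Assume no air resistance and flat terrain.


R = v0^2 * sin(2*theta) / g = 281^2 * sin(2*58°) / 9.81 = 7234 m

7234 m


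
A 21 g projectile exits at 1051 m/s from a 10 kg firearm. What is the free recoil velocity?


v_recoil = m_p * v_p / m_gun = 0.021 * 1051 / 10 = 2.207 m/s

2.207 m/s


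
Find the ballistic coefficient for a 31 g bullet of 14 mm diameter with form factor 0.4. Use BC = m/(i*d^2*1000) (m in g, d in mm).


BC = m/(i*d^2*1000) = 31/(0.4 * 14^2 * 1000) = 0.0003954

0.0003954


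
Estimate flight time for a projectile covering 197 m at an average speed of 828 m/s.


t = d/v = 197/828 = 0.2379 s

0.2379 s


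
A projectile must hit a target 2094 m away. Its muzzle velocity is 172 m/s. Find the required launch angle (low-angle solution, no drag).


sin(2*theta) = R*g/v0^2 = 2094*9.81/172^2 = 0.694367, theta = arcsin(0.694367)/2 = 21.99°

21.99 degrees


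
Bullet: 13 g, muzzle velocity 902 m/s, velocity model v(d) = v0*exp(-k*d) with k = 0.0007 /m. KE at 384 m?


v = v0*exp(-k*d) = 902*exp(-0.0007*384) = 689.395 m/s
E = 0.5*m*v^2 = 0.5*0.013*689.395^2 = 3089 J

3089 J


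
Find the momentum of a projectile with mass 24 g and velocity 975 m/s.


p = m*v = 0.024*975 = 23.4 kg·m/s

23.4 kg·m/s


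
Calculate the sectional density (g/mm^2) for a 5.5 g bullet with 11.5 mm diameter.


SD = m/d^2 = 5.5/11.5^2 = 0.04159 g/mm^2

0.04159 g/mm^2


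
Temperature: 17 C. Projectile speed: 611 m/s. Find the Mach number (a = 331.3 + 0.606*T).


a = 331.3 + 0.606*(17) = 341.602 m/s
M = v/a = 611/341.602 = 1.789

1.789


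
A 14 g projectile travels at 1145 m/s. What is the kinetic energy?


E = 0.5*m*v^2 = 0.5*0.014*1145^2 = 9177 J

9177 J


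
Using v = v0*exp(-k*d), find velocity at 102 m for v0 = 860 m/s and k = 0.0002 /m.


v = v0*exp(-k*d) = 860*exp(-0.0002*102) = 842.6 m/s

842.6 m/s


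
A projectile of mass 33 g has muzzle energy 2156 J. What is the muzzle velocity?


v = sqrt(2*E/m) = sqrt(2*2156/0.033) = 361.5 m/s

361.5 m/s


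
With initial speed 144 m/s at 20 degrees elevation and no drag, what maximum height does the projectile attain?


H = (v0*sin(theta))^2 / (2g) = (144*sin(20°))^2 / (2*9.81) = 123.6 m

123.6 m


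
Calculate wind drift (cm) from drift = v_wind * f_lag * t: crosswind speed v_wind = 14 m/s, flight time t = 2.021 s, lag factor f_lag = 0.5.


drift = v_wind * lag * t = 14 * 0.5 * 2.021 = 14.147 m ≈ 1415 cm

1415 cm


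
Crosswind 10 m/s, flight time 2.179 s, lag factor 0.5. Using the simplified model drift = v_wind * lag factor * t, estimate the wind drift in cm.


drift = v_wind * lag * t = 10 * 0.5 * 2.179 = 10.895 m ≈ 1090 cm

1090 cm


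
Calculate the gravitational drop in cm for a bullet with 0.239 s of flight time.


drop = 0.5*g*t^2 = 0.5*9.81*0.239^2 = 0.280179 m ≈ 28.02 cm

28.02 cm


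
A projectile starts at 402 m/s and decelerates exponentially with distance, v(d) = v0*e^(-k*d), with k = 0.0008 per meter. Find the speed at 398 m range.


v = v0*exp(-k*d) = 402*exp(-0.0008*398) = 292.4 m/s

292.4 m/s


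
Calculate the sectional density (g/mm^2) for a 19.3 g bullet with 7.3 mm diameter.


SD = m/d^2 = 19.3/7.3^2 = 0.3622 g/mm^2

0.3622 g/mm^2


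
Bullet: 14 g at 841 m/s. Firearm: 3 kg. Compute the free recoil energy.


v_r = m_p*v_p/m_gun = 0.014*841/3 = 3.92467 m/s, E_r = 0.5*m_gun*v_r^2 = 0.5*3*3.92467^2 = 23.1 J

23.1 J


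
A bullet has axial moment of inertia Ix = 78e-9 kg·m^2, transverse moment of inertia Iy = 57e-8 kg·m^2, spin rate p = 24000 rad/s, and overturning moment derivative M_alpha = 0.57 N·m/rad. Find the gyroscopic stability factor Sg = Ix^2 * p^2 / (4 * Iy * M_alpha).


Sg = Ix^2 * p^2 / (4 * Iy * M_alpha) = (78e-9)^2 * 24000^2 / (4 * 57e-8 * 0.57) = 2.697

2.697


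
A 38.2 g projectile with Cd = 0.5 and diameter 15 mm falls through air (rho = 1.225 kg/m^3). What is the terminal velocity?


A = pi*(d/2)^2 = pi*(15/2000)^2 = 1.76715e-04 m^2
vt = sqrt(2mg/(Cd*rho*A)) = sqrt(2*0.0382*9.81/(0.5 * 1.225 * 1.76715e-04)) = 83.21 m/s

83.21 m/s


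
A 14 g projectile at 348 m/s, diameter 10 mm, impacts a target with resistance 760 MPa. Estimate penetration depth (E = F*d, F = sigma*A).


A = pi*(d/2)^2 = pi*(10/2)^2 = 78.5398 mm^2
E = 0.5*m*v^2 = 0.5*0.014*348^2 = 847.728 J
depth = E/(sigma*A) = 847.728 J / (760 MPa * 78.5398 mm^2) = 847.728/(760 * 78.5398) m = 0.0142021 m ≈ 14.2 mm

14.2 mm


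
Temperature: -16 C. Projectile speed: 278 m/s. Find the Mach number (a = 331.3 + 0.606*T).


a = 331.3 + 0.606*(-16) = 321.604 m/s
M = v/a = 278/321.604 = 0.8644

0.8644


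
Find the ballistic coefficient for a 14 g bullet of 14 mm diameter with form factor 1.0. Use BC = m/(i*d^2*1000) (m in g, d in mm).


BC = m/(i*d^2*1000) = 14/(1.0 * 14^2 * 1000) = 7.143e-05

7.143e-05


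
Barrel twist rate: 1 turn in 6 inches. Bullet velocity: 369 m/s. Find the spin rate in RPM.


twist_m = 6*0.0254 = 0.1524 m
spin = v/twist = 369/0.1524 = 2421.26 rev/s
RPM = spin*60 = 2421.26*60 ≈ 145276 RPM

145276 RPM


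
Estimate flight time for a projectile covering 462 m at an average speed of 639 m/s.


t = d/v = 462/639 = 0.723 s

0.723 s


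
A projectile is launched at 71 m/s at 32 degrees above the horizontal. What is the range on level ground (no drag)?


R = v0^2 * sin(2*theta) / g = 71^2 * sin(2*32°) / 9.81 = 461.9 m

461.9 m


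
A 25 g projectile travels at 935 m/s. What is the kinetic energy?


E = 0.5*m*v^2 = 0.5*0.025*935^2 = 10928 J

10928 J


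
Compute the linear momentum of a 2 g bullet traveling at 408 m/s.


p = m*v = 0.002*408 = 0.816 kg·m/s

0.816 kg·m/s


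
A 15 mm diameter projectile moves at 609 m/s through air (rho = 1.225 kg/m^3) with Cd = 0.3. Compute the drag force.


A = pi*(d/2)^2 = pi*(15/2000)^2 = 1.76715e-04 m^2
Fd = 0.5*Cd*rho*A*v^2 = 0.5*0.3*1.225*1.76715e-04*609^2 = 12.04 N

12.04 N


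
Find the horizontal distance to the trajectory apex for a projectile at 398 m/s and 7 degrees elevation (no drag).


R = v0^2*sin(2*theta)/g = 398^2*sin(2*7°)/9.81 = 3906.36 m
apex_dist = R/2 = 3906.36/2 = 1953 m

1953 m


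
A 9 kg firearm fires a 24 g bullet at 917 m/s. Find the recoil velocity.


v_recoil = m_p * v_p / m_gun = 0.024 * 917 / 9 = 2.445 m/s

2.445 m/s


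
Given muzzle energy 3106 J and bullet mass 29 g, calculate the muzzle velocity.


v = sqrt(2*E/m) = sqrt(2*3106/0.029) = 462.8 m/s

462.8 m/s


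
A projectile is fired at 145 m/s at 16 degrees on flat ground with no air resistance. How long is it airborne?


T = 2*v0*sin(theta)/g = 2*145*sin(16°)/9.81 = 8.148 s

8.148 s


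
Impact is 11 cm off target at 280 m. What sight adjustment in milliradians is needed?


1 mrad subtends 1 cm per 10 m of range, so adj = error_cm / (dist_m / 10) = 11 / (280/10) = 0.3929 mrad

0.3929 mrad


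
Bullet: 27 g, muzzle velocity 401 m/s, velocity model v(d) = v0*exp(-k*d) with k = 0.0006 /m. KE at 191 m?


v = v0*exp(-k*d) = 401*exp(-0.0006*191) = 357.581 m/s
E = 0.5*m*v^2 = 0.5*0.027*357.581^2 = 1726 J

1726 J


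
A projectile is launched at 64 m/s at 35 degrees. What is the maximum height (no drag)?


H = (v0*sin(theta))^2 / (2g) = (64*sin(35°))^2 / (2*9.81) = 68.68 m

68.68 m


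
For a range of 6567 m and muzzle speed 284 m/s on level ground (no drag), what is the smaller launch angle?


sin(2*theta) = R*g/v0^2 = 6567*9.81/284^2 = 0.798729, theta = arcsin(0.798729)/2 = 26.5°

26.5 degrees


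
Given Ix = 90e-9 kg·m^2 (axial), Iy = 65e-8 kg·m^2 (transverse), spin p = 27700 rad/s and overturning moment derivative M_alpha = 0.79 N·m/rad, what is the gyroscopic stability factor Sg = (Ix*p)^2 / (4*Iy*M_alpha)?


Sg = Ix^2 * p^2 / (4 * Iy * M_alpha) = (90e-9)^2 * 27700^2 / (4 * 65e-8 * 0.79) = 3.026

3.026


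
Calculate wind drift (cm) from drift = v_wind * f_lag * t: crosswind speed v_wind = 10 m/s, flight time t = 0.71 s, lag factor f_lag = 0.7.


drift = v_wind * lag * t = 10 * 0.7 * 0.71 = 4.97 m ≈ 497 cm

497 cm


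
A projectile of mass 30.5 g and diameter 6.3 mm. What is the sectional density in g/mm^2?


SD = m/d^2 = 30.5/6.3^2 = 0.7685 g/mm^2

0.7685 g/mm^2


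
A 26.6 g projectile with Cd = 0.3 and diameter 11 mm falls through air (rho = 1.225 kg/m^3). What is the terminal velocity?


A = pi*(d/2)^2 = pi*(11/2000)^2 = 9.50332e-05 m^2
vt = sqrt(2mg/(Cd*rho*A)) = sqrt(2*0.0266*9.81/(0.3 * 1.225 * 9.50332e-05)) = 122.2 m/s

122.2 m/s


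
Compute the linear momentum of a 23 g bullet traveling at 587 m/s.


p = m*v = 0.023*587 = 13.5 kg·m/s

13.5 kg·m/s


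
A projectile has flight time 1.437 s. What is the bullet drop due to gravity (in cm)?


drop = 0.5*g*t^2 = 0.5*9.81*1.437^2 = 10.1287 m ≈ 1013 cm

1013 cm


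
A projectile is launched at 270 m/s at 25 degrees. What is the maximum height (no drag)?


H = (v0*sin(theta))^2 / (2g) = (270*sin(25°))^2 / (2*9.81) = 663.6 m

663.6 m


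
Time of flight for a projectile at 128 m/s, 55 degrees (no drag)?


T = 2*v0*sin(theta)/g = 2*128*sin(55°)/9.81 = 21.38 s

21.38 s


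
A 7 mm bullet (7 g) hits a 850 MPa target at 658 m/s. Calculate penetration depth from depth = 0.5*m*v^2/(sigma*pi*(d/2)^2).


A = pi*(d/2)^2 = pi*(7/2)^2 = 38.4845 mm^2
E = 0.5*m*v^2 = 0.5*0.007*658^2 = 1515.37 J
depth = E/(sigma*A) = 1515.37 J / (850 MPa * 38.4845 mm^2) = 1515.37/(850 * 38.4845) m = 0.0463249 m ≈ 46.32 mm

46.32 mm


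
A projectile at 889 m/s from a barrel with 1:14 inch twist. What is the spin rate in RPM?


twist_m = 14*0.0254 = 0.3556 m
spin = v/twist = 889/0.3556 = 2500 rev/s
RPM = spin*60 = 2500*60 ≈ 150000 RPM

150000 RPM


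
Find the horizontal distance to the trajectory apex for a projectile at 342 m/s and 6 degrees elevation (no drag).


R = v0^2*sin(2*theta)/g = 342^2*sin(2*6°)/9.81 = 2478.92 m
apex_dist = R/2 = 2478.92/2 = 1239 m

1239 m


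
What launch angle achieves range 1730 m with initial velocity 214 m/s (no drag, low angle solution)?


sin(2*theta) = R*g/v0^2 = 1730*9.81/214^2 = 0.370585, theta = arcsin(0.370585)/2 = 10.88°

10.88 degrees


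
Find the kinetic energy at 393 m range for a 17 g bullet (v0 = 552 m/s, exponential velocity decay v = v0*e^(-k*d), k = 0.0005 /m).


v = v0*exp(-k*d) = 552*exp(-0.0005*393) = 453.524 m/s
E = 0.5*m*v^2 = 0.5*0.017*453.524^2 = 1748 J

1748 J


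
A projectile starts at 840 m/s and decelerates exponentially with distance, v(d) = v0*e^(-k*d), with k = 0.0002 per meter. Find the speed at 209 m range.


v = v0*exp(-k*d) = 840*exp(-0.0002*209) = 805.6 m/s

805.6 m/s


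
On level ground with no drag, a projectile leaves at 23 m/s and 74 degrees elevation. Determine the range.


R = v0^2 * sin(2*theta) / g = 23^2 * sin(2*74°) / 9.81 = 28.58 m

28.58 m


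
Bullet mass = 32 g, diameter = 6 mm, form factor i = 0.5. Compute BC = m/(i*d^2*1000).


BC = m/(i*d^2*1000) = 32/(0.5 * 6^2 * 1000) = 0.001778

0.001778


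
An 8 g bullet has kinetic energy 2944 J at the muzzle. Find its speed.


v = sqrt(2*E/m) = sqrt(2*2944/0.008) = 857.9 m/s

857.9 m/s


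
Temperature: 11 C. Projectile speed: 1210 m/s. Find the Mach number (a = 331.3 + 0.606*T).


a = 331.3 + 0.606*(11) = 337.966 m/s
M = v/a = 1210/337.966 = 3.58

3.58


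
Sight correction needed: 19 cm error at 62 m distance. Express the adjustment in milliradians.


1 mrad subtends 1 cm per 10 m of range, so adj = error_cm / (dist_m / 10) = 19 / (62/10) = 3.065 mrad

3.065 mrad


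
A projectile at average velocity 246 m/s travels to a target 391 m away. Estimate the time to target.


t = d/v = 391/246 = 1.589 s

1.589 s


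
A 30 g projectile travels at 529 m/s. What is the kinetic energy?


E = 0.5*m*v^2 = 0.5*0.03*529^2 = 4198 J

4198 J


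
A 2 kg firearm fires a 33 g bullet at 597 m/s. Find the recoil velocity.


v_recoil = m_p * v_p / m_gun = 0.033 * 597 / 2 = 9.851 m/s

9.851 m/s


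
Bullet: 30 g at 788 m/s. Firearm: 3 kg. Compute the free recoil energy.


v_r = m_p*v_p/m_gun = 0.03*788/3 = 7.88 m/s, E_r = 0.5*m_gun*v_r^2 = 0.5*3*7.88^2 = 93.14 J

93.14 J


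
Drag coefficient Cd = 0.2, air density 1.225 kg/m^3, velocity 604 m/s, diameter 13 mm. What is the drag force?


A = pi*(d/2)^2 = pi*(13/2000)^2 = 1.32732e-04 m^2
Fd = 0.5*Cd*rho*A*v^2 = 0.5*0.2*1.225*1.32732e-04*604^2 = 5.932 N

5.932 N


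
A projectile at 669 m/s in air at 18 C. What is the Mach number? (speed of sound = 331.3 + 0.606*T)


a = 331.3 + 0.606*(18) = 342.208 m/s
M = v/a = 669/342.208 = 1.955

1.955


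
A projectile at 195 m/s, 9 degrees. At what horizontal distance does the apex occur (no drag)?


R = v0^2*sin(2*theta)/g = 195^2*sin(2*9°)/9.81 = 1197.8 m
apex_dist = R/2 = 1197.8/2 = 598.9 m

598.9 m


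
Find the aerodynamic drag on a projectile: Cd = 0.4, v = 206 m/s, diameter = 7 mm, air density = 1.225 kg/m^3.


A = pi*(d/2)^2 = pi*(7/2000)^2 = 3.84845e-05 m^2
Fd = 0.5*Cd*rho*A*v^2 = 0.5*0.4*1.225*3.84845e-05*206^2 = 0.4001 N

0.4001 N


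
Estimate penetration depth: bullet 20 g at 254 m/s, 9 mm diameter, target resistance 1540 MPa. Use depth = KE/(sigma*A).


A = pi*(d/2)^2 = pi*(9/2)^2 = 63.6173 mm^2
E = 0.5*m*v^2 = 0.5*0.02*254^2 = 645.16 J
depth = E/(sigma*A) = 645.16 J / (1540 MPa * 63.6173 mm^2) = 645.16/(1540 * 63.6173) m = 0.00658524 m ≈ 6.585 mm

6.585 mm


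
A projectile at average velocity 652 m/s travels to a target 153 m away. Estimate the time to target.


t = d/v = 153/652 = 0.2347 s

0.2347 s


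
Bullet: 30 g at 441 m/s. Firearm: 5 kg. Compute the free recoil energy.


v_r = m_p*v_p/m_gun = 0.03*441/5 = 2.646 m/s, E_r = 0.5*m_gun*v_r^2 = 0.5*5*2.646^2 = 17.5 J

17.5 J


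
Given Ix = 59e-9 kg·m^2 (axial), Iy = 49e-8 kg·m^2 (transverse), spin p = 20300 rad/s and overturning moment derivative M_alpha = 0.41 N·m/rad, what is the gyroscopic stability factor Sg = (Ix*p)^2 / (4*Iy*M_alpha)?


Sg = Ix^2 * p^2 / (4 * Iy * M_alpha) = (59e-9)^2 * 20300^2 / (4 * 49e-8 * 0.41) = 1.785

1.785


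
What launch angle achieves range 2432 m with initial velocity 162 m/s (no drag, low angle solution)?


sin(2*theta) = R*g/v0^2 = 2432*9.81/162^2 = 0.909081, theta = arcsin(0.909081)/2 = 32.69°

32.69 degrees


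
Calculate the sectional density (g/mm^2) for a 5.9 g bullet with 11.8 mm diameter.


SD = m/d^2 = 5.9/11.8^2 = 0.04237 g/mm^2

0.04237 g/mm^2


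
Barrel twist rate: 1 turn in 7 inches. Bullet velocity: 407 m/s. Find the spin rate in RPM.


twist_m = 7*0.0254 = 0.1778 m
spin = v/twist = 407/0.1778 = 2289.089 rev/s
RPM = spin*60 = 2289.089*60 ≈ 137345 RPM

137345 RPM


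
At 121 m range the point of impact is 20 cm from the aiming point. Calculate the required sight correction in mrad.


1 mrad subtends 1 cm per 10 m of range, so adj = error_cm / (dist_m / 10) = 20 / (121/10) = 1.653 mrad

1.653 mrad


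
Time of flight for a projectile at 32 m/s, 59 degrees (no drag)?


T = 2*v0*sin(theta)/g = 2*32*sin(59°)/9.81 = 5.592 s

5.592 s


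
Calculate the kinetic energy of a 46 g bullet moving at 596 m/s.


E = 0.5*m*v^2 = 0.5*0.046*596^2 = 8170 J

8170 J


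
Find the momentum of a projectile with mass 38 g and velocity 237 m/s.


p = m*v = 0.038*237 = 9.006 kg·m/s

9.006 kg·m/s


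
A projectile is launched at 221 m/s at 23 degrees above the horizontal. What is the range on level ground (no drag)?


R = v0^2 * sin(2*theta) / g = 221^2 * sin(2*23°) / 9.81 = 3581 m

3581 m


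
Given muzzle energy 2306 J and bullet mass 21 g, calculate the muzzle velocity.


v = sqrt(2*E/m) = sqrt(2*2306/0.021) = 468.6 m/s

468.6 m/s


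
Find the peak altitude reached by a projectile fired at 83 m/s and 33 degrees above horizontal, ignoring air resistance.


H = (v0*sin(theta))^2 / (2g) = (83*sin(33°))^2 / (2*9.81) = 104.2 m

104.2 m


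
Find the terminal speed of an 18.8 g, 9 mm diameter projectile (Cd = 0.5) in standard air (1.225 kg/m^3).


A = pi*(d/2)^2 = pi*(9/2000)^2 = 6.36173e-05 m^2
vt = sqrt(2mg/(Cd*rho*A)) = sqrt(2*0.0188*9.81/(0.5 * 1.225 * 6.36173e-05)) = 97.29 m/s

97.29 m/s


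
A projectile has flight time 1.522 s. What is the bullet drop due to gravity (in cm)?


drop = 0.5*g*t^2 = 0.5*9.81*1.522^2 = 11.3624 m ≈ 1136 cm

1136 cm


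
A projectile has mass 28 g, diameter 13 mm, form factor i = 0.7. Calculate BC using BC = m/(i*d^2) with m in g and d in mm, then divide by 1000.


BC = m/(i*d^2*1000) = 28/(0.7 * 13^2 * 1000) = 0.0002367

0.0002367


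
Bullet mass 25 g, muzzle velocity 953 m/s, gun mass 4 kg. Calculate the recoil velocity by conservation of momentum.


v_recoil = m_p * v_p / m_gun = 0.025 * 953 / 4 = 5.956 m/s

5.956 m/s


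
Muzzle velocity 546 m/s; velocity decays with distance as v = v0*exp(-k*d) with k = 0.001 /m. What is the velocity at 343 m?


v = v0*exp(-k*d) = 546*exp(-0.001*343) = 387.5 m/s

387.5 m/s


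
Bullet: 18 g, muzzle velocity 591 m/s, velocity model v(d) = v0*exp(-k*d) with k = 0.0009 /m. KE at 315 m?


v = v0*exp(-k*d) = 591*exp(-0.0009*315) = 445.108 m/s
E = 0.5*m*v^2 = 0.5*0.018*445.108^2 = 1783 J

1783 J


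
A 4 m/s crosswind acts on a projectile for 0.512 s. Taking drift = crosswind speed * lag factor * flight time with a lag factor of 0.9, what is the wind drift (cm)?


drift = v_wind * lag * t = 4 * 0.9 * 0.512 = 1.8432 m ≈ 184.3 cm

184.3 cm


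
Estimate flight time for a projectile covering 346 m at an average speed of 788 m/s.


t = d/v = 346/788 = 0.4391 s

0.4391 s


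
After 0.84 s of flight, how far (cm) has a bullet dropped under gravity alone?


drop = 0.5*g*t^2 = 0.5*9.81*0.84^2 = 3.46097 m ≈ 346.1 cm

346.1 cm


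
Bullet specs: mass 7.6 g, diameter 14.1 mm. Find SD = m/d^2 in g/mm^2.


SD = m/d^2 = 7.6/14.1^2 = 0.03823 g/mm^2

0.03823 g/mm^2


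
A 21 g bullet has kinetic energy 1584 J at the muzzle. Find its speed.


v = sqrt(2*E/m) = sqrt(2*1584/0.021) = 388.4 m/s

388.4 m/s


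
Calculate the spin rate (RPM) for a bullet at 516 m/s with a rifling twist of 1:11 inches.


twist_m = 11*0.0254 = 0.2794 m
spin = v/twist = 516/0.2794 = 1846.815 rev/s
RPM = spin*60 = 1846.815*60 ≈ 110809 RPM

110809 RPM


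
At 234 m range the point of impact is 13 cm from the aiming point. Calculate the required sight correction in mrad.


1 mrad subtends 1 cm per 10 m of range, so adj = error_cm / (dist_m / 10) = 13 / (234/10) = 0.5556 mrad

0.5556 mrad


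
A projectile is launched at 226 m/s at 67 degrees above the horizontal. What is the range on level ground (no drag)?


R = v0^2 * sin(2*theta) / g = 226^2 * sin(2*67°) / 9.81 = 3745 m

3745 m


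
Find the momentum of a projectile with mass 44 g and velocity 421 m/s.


p = m*v = 0.044*421 = 18.52 kg·m/s

18.52 kg·m/s


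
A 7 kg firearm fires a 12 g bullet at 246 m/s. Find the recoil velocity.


v_recoil = m_p * v_p / m_gun = 0.012 * 246 / 7 = 0.4217 m/s

0.4217 m/s


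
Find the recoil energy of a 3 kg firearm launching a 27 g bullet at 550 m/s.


v_r = m_p*v_p/m_gun = 0.027*550/3 = 4.95 m/s, E_r = 0.5*m_gun*v_r^2 = 0.5*3*4.95^2 = 36.75 J

36.75 J


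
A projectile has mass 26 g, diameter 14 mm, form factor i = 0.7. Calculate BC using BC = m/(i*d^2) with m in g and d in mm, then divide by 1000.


BC = m/(i*d^2*1000) = 26/(0.7 * 14^2 * 1000) = 0.0001895

0.0001895


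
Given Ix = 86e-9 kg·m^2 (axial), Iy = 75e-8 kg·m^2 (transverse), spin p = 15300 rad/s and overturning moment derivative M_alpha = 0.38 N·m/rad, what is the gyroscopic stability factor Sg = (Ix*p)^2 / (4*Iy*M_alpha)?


Sg = Ix^2 * p^2 / (4 * Iy * M_alpha) = (86e-9)^2 * 15300^2 / (4 * 75e-8 * 0.38) = 1.519

1.519


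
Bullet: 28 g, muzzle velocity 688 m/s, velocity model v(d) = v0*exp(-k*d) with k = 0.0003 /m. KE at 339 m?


v = v0*exp(-k*d) = 688*exp(-0.0003*339) = 621.471 m/s
E = 0.5*m*v^2 = 0.5*0.028*621.471^2 = 5407 J

5407 J


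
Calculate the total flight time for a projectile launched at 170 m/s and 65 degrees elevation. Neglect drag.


T = 2*v0*sin(theta)/g = 2*170*sin(65°)/9.81 = 31.41 s

31.41 s


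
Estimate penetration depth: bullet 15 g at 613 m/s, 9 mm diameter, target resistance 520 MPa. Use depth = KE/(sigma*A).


A = pi*(d/2)^2 = pi*(9/2)^2 = 63.6173 mm^2
E = 0.5*m*v^2 = 0.5*0.015*613^2 = 2818.27 J
depth = E/(sigma*A) = 2818.27 J / (520 MPa * 63.6173 mm^2) = 2818.27/(520 * 63.6173) m = 0.085193 m ≈ 85.19 mm

85.19 mm


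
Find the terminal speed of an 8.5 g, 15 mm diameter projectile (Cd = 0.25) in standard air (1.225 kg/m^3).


A = pi*(d/2)^2 = pi*(15/2000)^2 = 1.76715e-04 m^2
vt = sqrt(2mg/(Cd*rho*A)) = sqrt(2*0.0085*9.81/(0.25 * 1.225 * 1.76715e-04)) = 55.51 m/s

55.51 m/s


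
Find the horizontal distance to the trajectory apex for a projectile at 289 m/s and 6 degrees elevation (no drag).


R = v0^2*sin(2*theta)/g = 289^2*sin(2*6°)/9.81 = 1770.13 m
apex_dist = R/2 = 1770.13/2 = 885.1 m

885.1 m


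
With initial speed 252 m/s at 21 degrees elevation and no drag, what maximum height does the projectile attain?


H = (v0*sin(theta))^2 / (2g) = (252*sin(21°))^2 / (2*9.81) = 415.7 m

415.7 m


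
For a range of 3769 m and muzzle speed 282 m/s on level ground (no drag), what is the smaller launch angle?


sin(2*theta) = R*g/v0^2 = 3769*9.81/282^2 = 0.46494, theta = arcsin(0.46494)/2 = 13.85°

13.85 degrees


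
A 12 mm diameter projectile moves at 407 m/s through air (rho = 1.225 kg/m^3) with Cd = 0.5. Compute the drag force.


A = pi*(d/2)^2 = pi*(12/2000)^2 = 1.13097e-04 m^2
Fd = 0.5*Cd*rho*A*v^2 = 0.5*0.5*1.225*1.13097e-04*407^2 = 5.737 N

5.737 N


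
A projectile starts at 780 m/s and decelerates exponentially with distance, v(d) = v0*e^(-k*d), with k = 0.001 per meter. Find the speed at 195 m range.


v = v0*exp(-k*d) = 780*exp(-0.001*195) = 641.8 m/s

641.8 m/s


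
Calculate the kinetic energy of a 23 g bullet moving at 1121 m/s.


E = 0.5*m*v^2 = 0.5*0.023*1121^2 = 14451 J

14451 J


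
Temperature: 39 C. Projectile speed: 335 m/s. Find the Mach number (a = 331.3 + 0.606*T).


a = 331.3 + 0.606*(39) = 354.934 m/s
M = v/a = 335/354.934 = 0.9438

0.9438


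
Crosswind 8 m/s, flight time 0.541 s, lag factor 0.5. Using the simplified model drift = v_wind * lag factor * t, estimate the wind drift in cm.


drift = v_wind * lag * t = 8 * 0.5 * 0.541 = 2.164 m ≈ 216.4 cm

216.4 cm


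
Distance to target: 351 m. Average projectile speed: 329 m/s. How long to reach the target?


t = d/v = 351/329 = 1.067 s

1.067 s


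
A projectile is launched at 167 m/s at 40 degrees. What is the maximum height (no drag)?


H = (v0*sin(theta))^2 / (2g) = (167*sin(40°))^2 / (2*9.81) = 587.3 m

587.3 m


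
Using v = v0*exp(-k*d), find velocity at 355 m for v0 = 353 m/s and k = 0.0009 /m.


v = v0*exp(-k*d) = 353*exp(-0.0009*355) = 256.5 m/s

256.5 m/s


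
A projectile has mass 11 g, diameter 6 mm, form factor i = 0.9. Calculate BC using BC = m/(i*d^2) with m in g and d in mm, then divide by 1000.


BC = m/(i*d^2*1000) = 11/(0.9 * 6^2 * 1000) = 0.0003395

0.0003395


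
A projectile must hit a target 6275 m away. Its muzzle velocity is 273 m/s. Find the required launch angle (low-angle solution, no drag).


sin(2*theta) = R*g/v0^2 = 6275*9.81/273^2 = 0.825957, theta = arcsin(0.825957)/2 = 27.84°

27.84 degrees


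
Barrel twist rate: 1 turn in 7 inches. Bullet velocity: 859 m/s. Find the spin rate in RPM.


twist_m = 7*0.0254 = 0.1778 m
spin = v/twist = 859/0.1778 = 4831.271 rev/s
RPM = spin*60 = 4831.271*60 ≈ 289876 RPM

289876 RPM


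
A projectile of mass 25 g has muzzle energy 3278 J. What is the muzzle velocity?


v = sqrt(2*E/m) = sqrt(2*3278/0.025) = 512.1 m/s

512.1 m/s


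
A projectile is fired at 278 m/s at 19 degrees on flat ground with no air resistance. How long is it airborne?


T = 2*v0*sin(theta)/g = 2*278*sin(19°)/9.81 = 18.45 s

18.45 s


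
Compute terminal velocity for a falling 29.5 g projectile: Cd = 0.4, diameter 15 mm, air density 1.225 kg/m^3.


A = pi*(d/2)^2 = pi*(15/2000)^2 = 1.76715e-04 m^2
vt = sqrt(2mg/(Cd*rho*A)) = sqrt(2*0.0295*9.81/(0.4 * 1.225 * 1.76715e-04)) = 81.76 m/s

81.76 m/s


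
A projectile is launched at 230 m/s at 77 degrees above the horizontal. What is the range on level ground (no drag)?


R = v0^2 * sin(2*theta) / g = 230^2 * sin(2*77°) / 9.81 = 2364 m

2364 m


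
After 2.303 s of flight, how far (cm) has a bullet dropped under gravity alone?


drop = 0.5*g*t^2 = 0.5*9.81*2.303^2 = 26.0152 m ≈ 2602 cm

2602 cm


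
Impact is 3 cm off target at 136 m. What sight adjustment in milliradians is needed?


1 mrad subtends 1 cm per 10 m of range, so adj = error_cm / (dist_m / 10) = 3 / (136/10) = 0.2206 mrad

0.2206 mrad


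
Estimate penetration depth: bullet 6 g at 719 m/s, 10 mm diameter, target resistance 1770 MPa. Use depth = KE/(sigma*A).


A = pi*(d/2)^2 = pi*(10/2)^2 = 78.5398 mm^2
E = 0.5*m*v^2 = 0.5*0.006*719^2 = 1550.88 J
depth = E/(sigma*A) = 1550.88 J / (1770 MPa * 78.5398 mm^2) = 1550.88/(1770 * 78.5398) m = 0.0111562 m ≈ 11.16 mm

11.16 mm


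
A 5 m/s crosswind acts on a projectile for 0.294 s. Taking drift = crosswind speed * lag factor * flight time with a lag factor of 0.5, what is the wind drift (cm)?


drift = v_wind * lag * t = 5 * 0.5 * 0.294 = 0.735 m ≈ 73.5 cm

73.5 cm


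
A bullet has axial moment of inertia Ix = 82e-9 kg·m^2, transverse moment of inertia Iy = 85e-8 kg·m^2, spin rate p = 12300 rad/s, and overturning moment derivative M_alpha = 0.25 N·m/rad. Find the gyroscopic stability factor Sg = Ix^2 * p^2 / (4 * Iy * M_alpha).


Sg = Ix^2 * p^2 / (4 * Iy * M_alpha) = (82e-9)^2 * 12300^2 / (4 * 85e-8 * 0.25) = 1.197

1.197


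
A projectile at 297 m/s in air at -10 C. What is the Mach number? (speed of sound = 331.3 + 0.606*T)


a = 331.3 + 0.606*(-10) = 325.24 m/s
M = v/a = 297/325.24 = 0.9132

0.9132


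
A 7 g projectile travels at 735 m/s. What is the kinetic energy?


E = 0.5*m*v^2 = 0.5*0.007*735^2 = 1891 J

1891 J


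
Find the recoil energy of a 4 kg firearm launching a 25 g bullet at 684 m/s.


v_r = m_p*v_p/m_gun = 0.025*684/4 = 4.275 m/s, E_r = 0.5*m_gun*v_r^2 = 0.5*4*4.275^2 = 36.55 J

36.55 J


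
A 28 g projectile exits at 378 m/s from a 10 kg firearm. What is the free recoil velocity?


v_recoil = m_p * v_p / m_gun = 0.028 * 378 / 10 = 1.058 m/s

1.058 m/s


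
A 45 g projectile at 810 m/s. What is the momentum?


p = m*v = 0.045*810 = 36.45 kg·m/s

36.45 kg·m/s


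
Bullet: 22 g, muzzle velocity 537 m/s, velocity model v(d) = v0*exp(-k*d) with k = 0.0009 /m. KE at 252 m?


v = v0*exp(-k*d) = 537*exp(-0.0009*252) = 428.032 m/s
E = 0.5*m*v^2 = 0.5*0.022*428.032^2 = 2015 J

2015 J


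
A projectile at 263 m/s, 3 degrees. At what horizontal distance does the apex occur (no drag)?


R = v0^2*sin(2*theta)/g = 263^2*sin(2*3°)/9.81 = 737.016 m
apex_dist = R/2 = 737.016/2 = 368.5 m

368.5 m


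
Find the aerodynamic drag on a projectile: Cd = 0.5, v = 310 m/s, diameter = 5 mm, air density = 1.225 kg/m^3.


A = pi*(d/2)^2 = pi*(5/2000)^2 = 1.96350e-05 m^2
Fd = 0.5*Cd*rho*A*v^2 = 0.5*0.5*1.225*1.96350e-05*310^2 = 0.5779 N

0.5779 N


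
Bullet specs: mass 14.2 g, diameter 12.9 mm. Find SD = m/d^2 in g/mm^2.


SD = m/d^2 = 14.2/12.9^2 = 0.08533 g/mm^2

0.08533 g/mm^2


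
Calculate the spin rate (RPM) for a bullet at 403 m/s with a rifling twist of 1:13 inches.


twist_m = 13*0.0254 = 0.3302 m
spin = v/twist = 403/0.3302 = 1220.472 rev/s
RPM = spin*60 = 1220.472*60 ≈ 73228 RPM

73228 RPM


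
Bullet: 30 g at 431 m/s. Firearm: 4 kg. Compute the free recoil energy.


v_r = m_p*v_p/m_gun = 0.03*431/4 = 3.2325 m/s, E_r = 0.5*m_gun*v_r^2 = 0.5*4*3.2325^2 = 20.9 J

20.9 J


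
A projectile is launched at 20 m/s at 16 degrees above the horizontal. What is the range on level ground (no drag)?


R = v0^2 * sin(2*theta) / g = 20^2 * sin(2*16°) / 9.81 = 21.61 m

21.61 m


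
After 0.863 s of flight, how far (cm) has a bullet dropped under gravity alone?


drop = 0.5*g*t^2 = 0.5*9.81*0.863^2 = 3.65309 m ≈ 365.3 cm

365.3 cm


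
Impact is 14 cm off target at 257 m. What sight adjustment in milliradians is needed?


1 mrad subtends 1 cm per 10 m of range, so adj = error_cm / (dist_m / 10) = 14 / (257/10) = 0.5447 mrad

0.5447 mrad


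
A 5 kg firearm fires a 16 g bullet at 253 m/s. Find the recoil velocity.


v_recoil = m_p * v_p / m_gun = 0.016 * 253 / 5 = 0.8096 m/s

0.8096 m/s


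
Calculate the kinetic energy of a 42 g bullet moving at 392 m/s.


E = 0.5*m*v^2 = 0.5*0.042*392^2 = 3227 J

3227 J


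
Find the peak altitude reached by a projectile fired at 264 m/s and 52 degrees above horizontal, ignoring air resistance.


H = (v0*sin(theta))^2 / (2g) = (264*sin(52°))^2 / (2*9.81) = 2206 m

2206 m


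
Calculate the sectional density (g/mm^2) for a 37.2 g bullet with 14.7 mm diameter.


SD = m/d^2 = 37.2/14.7^2 = 0.1722 g/mm^2

0.1722 g/mm^2


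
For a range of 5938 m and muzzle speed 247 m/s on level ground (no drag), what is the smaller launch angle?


sin(2*theta) = R*g/v0^2 = 5938*9.81/247^2 = 0.954806, theta = arcsin(0.954806)/2 = 36.35°

36.35 degrees


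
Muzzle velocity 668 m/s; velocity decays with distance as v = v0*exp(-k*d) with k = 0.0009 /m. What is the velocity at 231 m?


v = v0*exp(-k*d) = 668*exp(-0.0009*231) = 542.6 m/s

542.6 m/s


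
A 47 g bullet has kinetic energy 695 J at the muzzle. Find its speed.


v = sqrt(2*E/m) = sqrt(2*695/0.047) = 172 m/s

172 m/s


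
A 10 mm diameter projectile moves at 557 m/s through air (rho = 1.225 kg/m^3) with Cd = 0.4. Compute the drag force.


A = pi*(d/2)^2 = pi*(10/2000)^2 = 7.85398e-05 m^2
Fd = 0.5*Cd*rho*A*v^2 = 0.5*0.4*1.225*7.85398e-05*557^2 = 5.97 N

5.97 N
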